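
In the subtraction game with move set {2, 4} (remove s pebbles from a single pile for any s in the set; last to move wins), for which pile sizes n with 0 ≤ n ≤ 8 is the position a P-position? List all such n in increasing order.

Grundy values for subtraction set {2, 4}:
k:     0  1  2  3  4  5  6  7  8
g(k):  0  0  1  1  2  2  0  0  1
The P-positions (g = 0) in 0..8 are 0, 1, 6, 7.

0, 1, 6, 7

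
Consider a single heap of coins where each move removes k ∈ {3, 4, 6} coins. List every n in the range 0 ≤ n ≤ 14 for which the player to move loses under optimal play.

0, 1, 2, 9, 10, 11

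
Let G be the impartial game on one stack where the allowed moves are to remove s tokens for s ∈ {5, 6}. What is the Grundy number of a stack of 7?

1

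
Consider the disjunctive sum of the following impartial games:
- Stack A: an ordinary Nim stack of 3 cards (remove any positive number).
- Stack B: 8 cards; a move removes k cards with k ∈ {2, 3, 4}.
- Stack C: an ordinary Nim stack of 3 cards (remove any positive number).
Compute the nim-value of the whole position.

Stack A is a plain Nim stack of size 3, so its Grundy value is 3.
Build the Grundy sequence for stack B with g(k) = mex{g(k−s) : s ∈ {2, 3, 4}, s ≤ k}:
k:     0  1  2  3  4  5  6  7  8
g(k):  0  0  1  1  2  2  0  0  1
So g(8) = 1.
Stack C is a plain Nim stack of size 3, so its Grundy value is 3.
The value of a disjunctive sum is the nim-sum of the parts.
Combined value = 3 XOR 1 XOR 3 = 1.

1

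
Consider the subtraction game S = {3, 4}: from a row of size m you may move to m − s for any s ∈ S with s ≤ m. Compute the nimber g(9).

0

Grundy values for subtraction set {3, 4}:
g(0) = mex{} = 0
g(1) = mex{} = 0
g(2) = mex{} = 0
g(3) = mex{0} = 1
g(4) = mex{0} = 1
g(5) = mex{0} = 1
g(6) = mex{0,1} = 2
g(7) = mex{1} = 0
g(8) = mex{1} = 0
g(9) = mex{1,2} = 0
So g(9) = 0.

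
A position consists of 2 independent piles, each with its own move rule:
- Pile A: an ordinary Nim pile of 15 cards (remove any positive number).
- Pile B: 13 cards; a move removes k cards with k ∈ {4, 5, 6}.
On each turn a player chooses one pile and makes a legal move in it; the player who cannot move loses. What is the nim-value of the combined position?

15

Pile A is a plain Nim pile of size 15, so its Grundy value is 15.
Build the Grundy sequence for pile B with g(k) = mex{g(k−s) : s ∈ {4, 5, 6}, s ≤ k}:
g(0) = mex{} = 0
g(1) = mex{} = 0
g(2) = mex{} = 0
g(3) = mex{} = 0
g(4) = mex{0} = 1
g(5) = mex{0} = 1
g(6) = mex{0} = 1
g(7) = mex{0} = 1
g(8) = mex{0,1} = 2
g(9) = mex{0,1} = 2
g(10) = mex{1} = 0
g(11) = mex{1} = 0
g(12) = mex{1,2} = 0
g(13) = mex{1,2} = 0
So g(13) = 0.
By the Sprague-Grundy theorem, the Grundy value of a sum of independent games is the XOR of the component values.
Combined value = 15 ⊕ 0 = 15.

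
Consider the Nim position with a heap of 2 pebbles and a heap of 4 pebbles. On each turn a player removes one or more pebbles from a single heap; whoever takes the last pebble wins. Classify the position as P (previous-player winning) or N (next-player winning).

N-position

In binary:
  010  (2)
  100  (4)
  ---
  110  (6)
The nim-sum is 6 ≠ 0, so this is an N-position: the player to move can win.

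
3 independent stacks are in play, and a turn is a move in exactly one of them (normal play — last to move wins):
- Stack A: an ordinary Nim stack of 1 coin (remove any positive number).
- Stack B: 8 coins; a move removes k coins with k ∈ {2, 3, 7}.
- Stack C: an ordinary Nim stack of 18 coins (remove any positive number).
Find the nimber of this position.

18

Stack A is a plain Nim stack of size 1, so its Grundy value is 1.
Build the Grundy sequence for stack B with g(k) = mex{g(k−s) : s ∈ {2, 3, 7}, s ≤ k}:
g(0) = mex{} = 0
g(1) = mex{} = 0
g(2) = mex{0} = 1
g(3) = mex{0} = 1
g(4) = mex{0,1} = 2
g(5) = mex{1} = 0
g(6) = mex{1,2} = 0
g(7) = mex{0,2} = 1
g(8) = mex{0} = 1
So g(8) = 1.
Stack C is a plain Nim stack of size 18, so its Grundy value is 18.
By the Sprague-Grundy theorem, the Grundy value of a sum of independent games is the XOR of the component values.
Combined value = 1 ⊕ 1 ⊕ 18 = 18.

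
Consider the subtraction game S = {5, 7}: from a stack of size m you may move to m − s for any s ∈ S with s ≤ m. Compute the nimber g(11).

2

Build the Grundy sequence with g(k) = mex{g(k−s) : s ∈ {5, 7}, s ≤ k}:
g(0) = mex{} = 0
g(1) = mex{} = 0
g(2) = mex{} = 0
g(3) = mex{} = 0
g(4) = mex{} = 0
g(5) = mex{0} = 1
g(6) = mex{0} = 1
g(7) = mex{0} = 1
g(8) = mex{0} = 1
g(9) = mex{0} = 1
g(10) = mex{0,1} = 2
g(11) = mex{0,1} = 2
So g(11) = 2.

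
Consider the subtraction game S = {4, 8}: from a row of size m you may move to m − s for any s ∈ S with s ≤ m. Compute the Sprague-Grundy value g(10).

Grundy values for subtraction set {4, 8}:
g(0) = mex{} = 0
g(1) = mex{} = 0
g(2) = mex{} = 0
g(3) = mex{} = 0
g(4) = mex{0} = 1
g(5) = mex{0} = 1
g(6) = mex{0} = 1
g(7) = mex{0} = 1
g(8) = mex{0,1} = 2
g(9) = mex{0,1} = 2
g(10) = mex{0,1} = 2
So g(10) = 2.

2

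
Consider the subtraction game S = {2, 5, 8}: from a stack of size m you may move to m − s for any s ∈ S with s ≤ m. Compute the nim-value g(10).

Grundy values for subtraction set {2, 5, 8}:
g(0) = mex{} = 0
g(1) = mex{} = 0
g(2) = mex{0} = 1
g(3) = mex{0} = 1
g(4) = mex{1} = 0
g(5) = mex{0,1} = 2
g(6) = mex{0} = 1
g(7) = mex{1,2} = 0
g(8) = mex{0,1} = 2
g(9) = mex{0} = 1
g(10) = mex{1,2} = 0
So g(10) = 0.

0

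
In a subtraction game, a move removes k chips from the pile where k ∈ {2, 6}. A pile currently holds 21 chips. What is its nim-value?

Build the Grundy sequence with g(k) = mex{g(k−s) : s ∈ {2, 6}, s ≤ k}:
k:     0  1  2  3  4  5  6  7  8  9 10 11 12 13 14 15 16 17 18 19 20 21
g(k):  0  0  1  1  0  0  1  1  0  0  1  1  0  0  1  1  0  0  1  1  0  0
So g(21) = 0.

0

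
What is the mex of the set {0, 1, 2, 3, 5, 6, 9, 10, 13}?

4

The values 0, 1, 2, 3 are all present; 4 is the first non-negative integer missing from the set.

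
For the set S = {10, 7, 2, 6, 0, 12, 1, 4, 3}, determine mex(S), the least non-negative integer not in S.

5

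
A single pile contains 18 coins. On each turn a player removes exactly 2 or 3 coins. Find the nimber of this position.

Build the Grundy sequence with g(k) = mex{g(k−s) : s ∈ {2, 3}, s ≤ k}:
k:     0  1  2  3  4  5  6  7  8  9 10 11 12 13 14 15 16 17 18
g(k):  0  0  1  1  2  0  0  1  1  2  0  0  1  1  2  0  0  1  1
So g(18) = 1.

1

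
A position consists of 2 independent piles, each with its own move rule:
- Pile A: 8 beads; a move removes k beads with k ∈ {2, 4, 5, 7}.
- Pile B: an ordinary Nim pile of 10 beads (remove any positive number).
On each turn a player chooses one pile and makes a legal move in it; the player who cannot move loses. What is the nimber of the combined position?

Build the Grundy sequence for pile A with g(k) = mex{g(k−s) : s ∈ {2, 4, 5, 7}, s ≤ k}:
k:     0  1  2  3  4  5  6  7  8
g(k):  0  0  1  1  2  2  3  3  4
So g(8) = 4.
Pile B is a plain Nim pile of size 10, so its Grundy value is 10.
By the Sprague-Grundy theorem, the Grundy value of a sum of independent games is the XOR of the component values.
Combined value = 4 XOR 10 = 14.

14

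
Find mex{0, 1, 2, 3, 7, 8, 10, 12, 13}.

4

The values 0, 1, 2, 3 are all present; 4 is the first non-negative integer missing from the set.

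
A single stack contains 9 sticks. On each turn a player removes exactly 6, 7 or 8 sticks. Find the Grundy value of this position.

1

Build the Grundy sequence with g(k) = mex{g(k−s) : s ∈ {6, 7, 8}, s ≤ k}:
k:     0  1  2  3  4  5  6  7  8  9
g(k):  0  0  0  0  0  0  1  1  1  1
So g(9) = 1.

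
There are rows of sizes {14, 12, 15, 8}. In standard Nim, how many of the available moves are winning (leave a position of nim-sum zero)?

3

Nim-sum: 14 XOR 12 XOR 15 XOR 8 = 5.
The overall nim-sum is X = 5. A row of size p has a winning move iff p XOR X < p (reduce it to p XOR X).
  14: 14 XOR 5 = 11 < 14 — winning move (to 11).
  12: 12 XOR 5 = 9 < 12 — winning move (to 9).
  15: 15 XOR 5 = 10 < 15 — winning move (to 10).
  8: 8 XOR 5 = 13 ≥ 8 — no move.
That gives 3 winning moves.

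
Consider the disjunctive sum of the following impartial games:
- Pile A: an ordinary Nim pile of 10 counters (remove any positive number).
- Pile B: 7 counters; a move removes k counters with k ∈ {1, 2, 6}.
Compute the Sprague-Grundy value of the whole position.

10

Pile A is a plain Nim pile of size 10, so its Grundy value is 10.
For pile B, compute g(0), g(1), … with moves {1, 2, 6}:
k:     0  1  2  3  4  5  6  7
g(k):  0  1  2  0  1  2  3  0
So g(7) = 0.
The value of a disjunctive sum is the nim-sum of the parts.
Combined value = 10 XOR 0 = 10.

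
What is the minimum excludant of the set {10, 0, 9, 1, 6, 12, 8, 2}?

3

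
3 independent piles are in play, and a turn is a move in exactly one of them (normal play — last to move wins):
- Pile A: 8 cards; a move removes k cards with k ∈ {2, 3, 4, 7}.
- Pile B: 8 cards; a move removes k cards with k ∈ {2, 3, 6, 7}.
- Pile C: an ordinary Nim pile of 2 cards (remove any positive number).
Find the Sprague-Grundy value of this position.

1

For pile A, compute g(0), g(1), … with moves {2, 3, 4, 7}:
k:     0  1  2  3  4  5  6  7  8
g(k):  0  0  1  1  2  2  0  3  1
So g(8) = 1.
For pile B, compute g(0), g(1), … with moves {2, 3, 6, 7}:
g(0) = mex{} = 0
g(1) = mex{} = 0
g(2) = mex{0} = 1
g(3) = mex{0} = 1
g(4) = mex{0,1} = 2
g(5) = mex{1} = 0
g(6) = mex{0,1,2} = 3
g(7) = mex{0,2} = 1
g(8) = mex{0,1,3} = 2
So g(8) = 2.
Pile C is a plain Nim pile of size 2, so its Grundy value is 2.
The value of a disjunctive sum is the nim-sum of the parts.
Combined value = 1 ⊕ 2 ⊕ 2 = 1.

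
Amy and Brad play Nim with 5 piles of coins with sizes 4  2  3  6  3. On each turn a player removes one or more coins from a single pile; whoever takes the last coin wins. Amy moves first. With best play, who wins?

Brad wins

In binary:
  100  (4)
  010  (2)
  011  (3)
  110  (6)
  011  (3)
  ---
  000  (0)
The nim-sum is 0, so this is a P-position: the player to move is in a losing position under optimal play; Amy is about to move from it and so loses — Brad wins.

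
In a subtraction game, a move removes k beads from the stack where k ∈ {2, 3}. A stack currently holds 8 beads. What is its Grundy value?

1

Compute g(0), g(1), … for moves {2, 3}:
g(0) = mex{} = 0
g(1) = mex{} = 0
g(2) = mex{0} = 1
g(3) = mex{0} = 1
g(4) = mex{0,1} = 2
g(5) = mex{1} = 0
g(6) = mex{1,2} = 0
g(7) = mex{0,2} = 1
g(8) = mex{0} = 1
So g(8) = 1.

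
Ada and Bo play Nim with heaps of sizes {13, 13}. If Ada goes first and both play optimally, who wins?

In binary:
  1101  (13)
  1101  (13)
  ----
  0000  (0)
The nim-sum is 0, so this is a P-position: the player to move is in a losing position under optimal play; Ada is about to move from it and so loses — Bo wins.

Bo wins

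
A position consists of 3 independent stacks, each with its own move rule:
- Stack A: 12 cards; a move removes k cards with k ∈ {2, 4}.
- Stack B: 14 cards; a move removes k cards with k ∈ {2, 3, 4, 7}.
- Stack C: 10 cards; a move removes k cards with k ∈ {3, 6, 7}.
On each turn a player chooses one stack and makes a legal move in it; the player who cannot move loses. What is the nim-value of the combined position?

Grundy values for stack A (subtraction set {2, 4}):
g(0) = mex{} = 0
g(1) = mex{} = 0
g(2) = mex{0} = 1
g(3) = mex{0} = 1
g(4) = mex{0,1} = 2
g(5) = mex{0,1} = 2
g(6) = mex{1,2} = 0
g(7) = mex{1,2} = 0
g(8) = mex{0,2} = 1
g(9) = mex{0,2} = 1
g(10) = mex{0,1} = 2
g(11) = mex{0,1} = 2
g(12) = mex{1,2} = 0
So g(12) = 0.
For stack B, compute g(0), g(1), … with moves {2, 3, 4, 7}:
k:     0  1  2  3  4  5  6  7  8  9 10 11 12 13 14
g(k):  0  0  1  1  2  2  0  3  1  4  2  0  0  1  1
So g(14) = 1.
Grundy values for stack C (subtraction set {3, 6, 7}):
g(0) = mex{} = 0
g(1) = mex{} = 0
g(2) = mex{} = 0
g(3) = mex{0} = 1
g(4) = mex{0} = 1
g(5) = mex{0} = 1
g(6) = mex{0,1} = 2
g(7) = mex{0,1} = 2
g(8) = mex{0,1} = 2
g(9) = mex{0,1,2} = 3
g(10) = mex{1,2} = 0
So g(10) = 0.
By the Sprague-Grundy theorem, the Grundy value of a sum of independent games is the XOR of the component values.
Combined value = 0 XOR 1 XOR 0 = 1.

1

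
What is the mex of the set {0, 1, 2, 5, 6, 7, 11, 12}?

The values 0, 1, 2 are all present; 3 is the first non-negative integer missing from the set.

3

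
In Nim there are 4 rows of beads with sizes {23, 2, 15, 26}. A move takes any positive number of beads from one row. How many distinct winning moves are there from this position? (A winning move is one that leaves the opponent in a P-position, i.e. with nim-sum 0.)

0

Write each in binary and XOR column by column:
  10111  (23)
  00010  (2)
  01111  (15)
  11010  (26)
  -----
  00000  (0)
The nim-sum is already 0, so every move leaves a nonzero nim-sum — there are no winning moves.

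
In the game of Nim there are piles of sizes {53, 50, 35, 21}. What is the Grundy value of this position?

49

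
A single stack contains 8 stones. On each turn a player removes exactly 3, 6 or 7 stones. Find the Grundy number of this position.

2

Compute g(0), g(1), … for moves {3, 6, 7}:
k:     0  1  2  3  4  5  6  7  8
g(k):  0  0  0  1  1  1  2  2  2
So g(8) = 2.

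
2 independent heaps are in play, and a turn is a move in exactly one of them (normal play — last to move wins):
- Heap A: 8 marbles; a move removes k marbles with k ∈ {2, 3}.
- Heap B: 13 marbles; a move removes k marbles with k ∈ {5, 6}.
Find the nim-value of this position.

1

Grundy values for heap A (subtraction set {2, 3}):
k:     0  1  2  3  4  5  6  7  8
g(k):  0  0  1  1  2  0  0  1  1
So g(8) = 1.
For heap B, compute g(0), g(1), … with moves {5, 6}:
g(0) = mex{} = 0
g(1) = mex{} = 0
g(2) = mex{} = 0
g(3) = mex{} = 0
g(4) = mex{} = 0
g(5) = mex{0} = 1
g(6) = mex{0} = 1
g(7) = mex{0} = 1
g(8) = mex{0} = 1
g(9) = mex{0} = 1
g(10) = mex{0,1} = 2
g(11) = mex{1} = 0
g(12) = mex{1} = 0
g(13) = mex{1} = 0
So g(13) = 0.
By the Sprague-Grundy theorem, the Grundy value of a sum of independent games is the XOR of the component values.
Combined value = 1 ⊕ 0 = 1.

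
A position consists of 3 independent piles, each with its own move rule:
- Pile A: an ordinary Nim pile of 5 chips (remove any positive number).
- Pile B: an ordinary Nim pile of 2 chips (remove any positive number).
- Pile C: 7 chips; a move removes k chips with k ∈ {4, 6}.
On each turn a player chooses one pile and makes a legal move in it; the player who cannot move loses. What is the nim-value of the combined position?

Pile A is a plain Nim pile of size 5, so its Grundy value is 5.
Pile B is a plain Nim pile of size 2, so its Grundy value is 2.
Grundy values for pile C (subtraction set {4, 6}):
k:     0  1  2  3  4  5  6  7
g(k):  0  0  0  0  1  1  1  1
So g(7) = 1.
By the Sprague-Grundy theorem, the Grundy value of a sum of independent games is the XOR of the component values.
Combined value = 5 XOR 2 XOR 1 = 6.

6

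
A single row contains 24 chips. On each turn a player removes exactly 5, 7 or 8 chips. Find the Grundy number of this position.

2

Compute g(0), g(1), … for moves {5, 7, 8}:
k:     0  1  2  3  4  5  6  7  8  9 10 11 12 13 14 15 16 17 18 19 20 21 22 23 24
g(k):  0  0  0  0  0  1  1  1  1  1  2  2  2  0  0  0  0  0  1  1  1  1  1  2  2
So g(24) = 2.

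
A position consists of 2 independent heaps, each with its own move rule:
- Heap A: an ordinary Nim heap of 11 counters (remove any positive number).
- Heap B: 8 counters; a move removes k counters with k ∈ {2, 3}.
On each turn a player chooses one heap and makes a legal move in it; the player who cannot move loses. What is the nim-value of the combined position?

10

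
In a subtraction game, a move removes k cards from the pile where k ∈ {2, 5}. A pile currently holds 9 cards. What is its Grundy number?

Compute g(0), g(1), … for moves {2, 5}:
k:     0  1  2  3  4  5  6  7  8  9
g(k):  0  0  1  1  0  2  1  0  0  1
So g(9) = 1.

1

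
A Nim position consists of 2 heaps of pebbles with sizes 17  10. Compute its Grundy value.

27

Nim-sum: 17 XOR 10 = 27.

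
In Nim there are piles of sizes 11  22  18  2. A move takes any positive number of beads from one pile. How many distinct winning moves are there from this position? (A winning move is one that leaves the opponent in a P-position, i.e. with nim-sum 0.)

1

Bitwise XOR of the heap sizes:
  01011  (11)
  10110  (22)
  10010  (18)
  00010  (2)
  -----
  01101  (13)
The overall nim-sum is X = 13. A pile of size p has a winning move iff p XOR X < p (reduce it to p XOR X).
  11: 11 XOR 13 = 6 < 11 — winning move (to 6).
  22: 22 XOR 13 = 27 ≥ 22 — no move.
  18: 18 XOR 13 = 31 ≥ 18 — no move.
  2: 2 XOR 13 = 15 ≥ 2 — no move.
That gives 1 winning move.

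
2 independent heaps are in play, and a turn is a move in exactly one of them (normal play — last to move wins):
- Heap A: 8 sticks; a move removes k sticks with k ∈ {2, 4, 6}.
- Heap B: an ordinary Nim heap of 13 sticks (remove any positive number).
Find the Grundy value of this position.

For heap A, compute g(0), g(1), … with moves {2, 4, 6}:
g(0) = mex{} = 0
g(1) = mex{} = 0
g(2) = mex{0} = 1
g(3) = mex{0} = 1
g(4) = mex{0,1} = 2
g(5) = mex{0,1} = 2
g(6) = mex{0,1,2} = 3
g(7) = mex{0,1,2} = 3
g(8) = mex{1,2,3} = 0
So g(8) = 0.
Heap B is a plain Nim heap of size 13, so its Grundy value is 13.
By the Sprague-Grundy theorem, the Grundy value of a sum of independent games is the XOR of the component values.
Combined value = 0 ⊕ 13 = 13.

13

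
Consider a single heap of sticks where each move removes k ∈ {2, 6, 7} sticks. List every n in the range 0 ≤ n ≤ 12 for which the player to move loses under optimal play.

0, 1, 4, 5, 9

Build the Grundy sequence with g(k) = mex{g(k−s) : s ∈ {2, 6, 7}, s ≤ k}:
k:     0  1  2  3  4  5  6  7  8  9 10 11 12
g(k):  0  0  1  1  0  0  1  1  2  0  3  1  2
The P-positions (g = 0) in 0..12 are 0, 1, 4, 5, 9.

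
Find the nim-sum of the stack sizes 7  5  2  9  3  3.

9

Compute the nim-sum pairwise:
7 XOR 5 = 2
2 XOR 2 = 0
0 XOR 9 = 9
9 XOR 3 = 10
10 XOR 3 = 9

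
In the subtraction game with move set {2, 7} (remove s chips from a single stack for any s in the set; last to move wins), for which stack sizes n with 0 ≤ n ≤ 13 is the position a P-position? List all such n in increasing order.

Compute g(0), g(1), … for moves {2, 7}:
g(0) = mex{} = 0
g(1) = mex{} = 0
g(2) = mex{0} = 1
g(3) = mex{0} = 1
g(4) = mex{1} = 0
g(5) = mex{1} = 0
g(6) = mex{0} = 1
g(7) = mex{0} = 1
g(8) = mex{0,1} = 2
g(9) = mex{1} = 0
g(10) = mex{1,2} = 0
g(11) = mex{0} = 1
g(12) = mex{0} = 1
g(13) = mex{1} = 0
The P-positions (g = 0) in 0..13 are 0, 1, 4, 5, 9, 10, 13.

0, 1, 4, 5, 9, 10, 13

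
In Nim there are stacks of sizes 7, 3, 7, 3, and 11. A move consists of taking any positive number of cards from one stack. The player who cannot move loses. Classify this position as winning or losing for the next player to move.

Winning position

Bitwise XOR of the heap sizes:
  0111  (7)
  0011  (3)
  0111  (7)
  0011  (3)
  1011  (11)
  ----
  1011  (11)
The nim-sum is 11 ≠ 0, so this is an N-position: the player to move can win.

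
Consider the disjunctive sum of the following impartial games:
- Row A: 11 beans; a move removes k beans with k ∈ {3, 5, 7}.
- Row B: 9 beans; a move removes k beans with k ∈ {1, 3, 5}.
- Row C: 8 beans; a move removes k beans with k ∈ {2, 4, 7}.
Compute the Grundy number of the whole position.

0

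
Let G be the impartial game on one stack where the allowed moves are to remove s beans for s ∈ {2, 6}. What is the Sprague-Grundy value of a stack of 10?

Grundy values for subtraction set {2, 6}:
k:     0  1  2  3  4  5  6  7  8  9 10
g(k):  0  0  1  1  0  0  1  1  0  0  1
So g(10) = 1.

1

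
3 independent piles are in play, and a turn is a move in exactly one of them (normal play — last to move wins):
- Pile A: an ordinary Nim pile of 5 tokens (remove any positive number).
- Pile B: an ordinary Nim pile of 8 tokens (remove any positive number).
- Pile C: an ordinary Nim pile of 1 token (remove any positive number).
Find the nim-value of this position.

12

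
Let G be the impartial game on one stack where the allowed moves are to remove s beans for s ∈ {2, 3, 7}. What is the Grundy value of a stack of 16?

0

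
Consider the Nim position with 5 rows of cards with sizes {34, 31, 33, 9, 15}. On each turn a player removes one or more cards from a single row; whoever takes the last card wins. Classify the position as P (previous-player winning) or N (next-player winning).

In binary:
  100010  (34)
  011111  (31)
  100001  (33)
  001001  (9)
  001111  (15)
  ------
  011010  (26)
The nim-sum is 26 ≠ 0, so this is an N-position: the player to move can win.

N-position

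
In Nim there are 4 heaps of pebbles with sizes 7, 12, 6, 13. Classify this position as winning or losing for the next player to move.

Losing position

Compute the nim-sum pairwise:
7 XOR 12 = 11
11 XOR 6 = 13
13 XOR 13 = 0
The nim-sum is 0, so this is a P-position: the player to move is in a losing position under optimal play.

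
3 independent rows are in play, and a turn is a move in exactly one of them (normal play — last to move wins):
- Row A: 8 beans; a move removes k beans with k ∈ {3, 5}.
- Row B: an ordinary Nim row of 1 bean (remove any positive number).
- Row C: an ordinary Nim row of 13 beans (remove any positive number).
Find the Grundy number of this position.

Grundy values for row A (subtraction set {3, 5}):
k:     0  1  2  3  4  5  6  7  8
g(k):  0  0  0  1  1  1  2  2  0
So g(8) = 0.
Row B is a plain Nim row of size 1, so its Grundy value is 1.
Row C is a plain Nim row of size 13, so its Grundy value is 13.
The value of a disjunctive sum is the nim-sum of the parts.
Combined value = 0 XOR 1 XOR 13 = 12.

12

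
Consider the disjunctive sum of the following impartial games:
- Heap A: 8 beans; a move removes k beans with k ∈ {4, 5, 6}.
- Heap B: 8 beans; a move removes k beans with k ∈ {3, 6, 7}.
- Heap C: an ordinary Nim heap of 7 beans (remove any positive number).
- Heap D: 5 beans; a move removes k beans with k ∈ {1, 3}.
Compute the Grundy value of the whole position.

6

Grundy values for heap A (subtraction set {4, 5, 6}):
g(0) = mex{} = 0
g(1) = mex{} = 0
g(2) = mex{} = 0
g(3) = mex{} = 0
g(4) = mex{0} = 1
g(5) = mex{0} = 1
g(6) = mex{0} = 1
g(7) = mex{0} = 1
g(8) = mex{0,1} = 2
So g(8) = 2.
For heap B, compute g(0), g(1), … with moves {3, 6, 7}:
k:     0  1  2  3  4  5  6  7  8
g(k):  0  0  0  1  1  1  2  2  2
So g(8) = 2.
Heap C is a plain Nim heap of size 7, so its Grundy value is 7.
Build the Grundy sequence for heap D with g(k) = mex{g(k−s) : s ∈ {1, 3}, s ≤ k}:
k:     0  1  2  3  4  5
g(k):  0  1  0  1  0  1
So g(5) = 1.
By the Sprague-Grundy theorem, the Grundy value of a sum of independent games is the XOR of the component values.
Combined value = 2 ⊕ 2 ⊕ 7 ⊕ 1 = 6.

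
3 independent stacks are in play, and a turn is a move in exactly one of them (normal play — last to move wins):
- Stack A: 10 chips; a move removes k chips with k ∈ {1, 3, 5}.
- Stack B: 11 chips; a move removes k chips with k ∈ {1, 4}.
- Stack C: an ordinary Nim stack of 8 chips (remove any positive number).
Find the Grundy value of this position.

9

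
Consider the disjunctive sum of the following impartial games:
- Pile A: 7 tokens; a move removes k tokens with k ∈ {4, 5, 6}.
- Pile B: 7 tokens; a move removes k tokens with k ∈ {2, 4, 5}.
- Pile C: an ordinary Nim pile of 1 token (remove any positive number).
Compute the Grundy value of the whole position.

Grundy values for pile A (subtraction set {4, 5, 6}):
k:     0  1  2  3  4  5  6  7
g(k):  0  0  0  0  1  1  1  1
So g(7) = 1.
Grundy values for pile B (subtraction set {2, 4, 5}):
g(0) = mex{} = 0
g(1) = mex{} = 0
g(2) = mex{0} = 1
g(3) = mex{0} = 1
g(4) = mex{0,1} = 2
g(5) = mex{0,1} = 2
g(6) = mex{0,1,2} = 3
g(7) = mex{1,2} = 0
So g(7) = 0.
Pile C is a plain Nim pile of size 1, so its Grundy value is 1.
By the Sprague-Grundy theorem, the Grundy value of a sum of independent games is the XOR of the component values.
Combined value = 1 ⊕ 0 ⊕ 1 = 0.

0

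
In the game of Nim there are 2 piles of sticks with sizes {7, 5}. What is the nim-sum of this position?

2

Nim-sum: 7 ^ 5 = 2.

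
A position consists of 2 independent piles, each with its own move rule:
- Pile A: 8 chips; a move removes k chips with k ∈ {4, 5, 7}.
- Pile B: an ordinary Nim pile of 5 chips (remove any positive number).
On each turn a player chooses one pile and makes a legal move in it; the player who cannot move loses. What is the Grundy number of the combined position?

Build the Grundy sequence for pile A with g(k) = mex{g(k−s) : s ∈ {4, 5, 7}, s ≤ k}:
g(0) = mex{} = 0
g(1) = mex{} = 0
g(2) = mex{} = 0
g(3) = mex{} = 0
g(4) = mex{0} = 1
g(5) = mex{0} = 1
g(6) = mex{0} = 1
g(7) = mex{0} = 1
g(8) = mex{0,1} = 2
So g(8) = 2.
Pile B is a plain Nim pile of size 5, so its Grundy value is 5.
By the Sprague-Grundy theorem, the Grundy value of a sum of independent games is the XOR of the component values.
Combined value = 2 ⊕ 5 = 7.

7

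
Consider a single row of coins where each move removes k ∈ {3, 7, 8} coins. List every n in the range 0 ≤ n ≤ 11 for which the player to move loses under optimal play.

0, 1, 2, 6, 11

Compute g(0), g(1), … for moves {3, 7, 8}:
g(0) = mex{} = 0
g(1) = mex{} = 0
g(2) = mex{} = 0
g(3) = mex{0} = 1
g(4) = mex{0} = 1
g(5) = mex{0} = 1
g(6) = mex{1} = 0
g(7) = mex{0,1} = 2
g(8) = mex{0,1} = 2
g(9) = mex{0} = 1
g(10) = mex{0,1,2} = 3
g(11) = mex{1,2} = 0
The P-positions (g = 0) in 0..11 are 0, 1, 2, 6, 11.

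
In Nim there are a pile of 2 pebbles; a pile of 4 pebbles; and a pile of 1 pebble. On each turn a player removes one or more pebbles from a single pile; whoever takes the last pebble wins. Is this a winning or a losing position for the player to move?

Compute the nim-sum pairwise:
2 ^ 4 = 6
6 ^ 1 = 7
The nim-sum is 7 ≠ 0, so this is an N-position: the player to move can win.

Winning position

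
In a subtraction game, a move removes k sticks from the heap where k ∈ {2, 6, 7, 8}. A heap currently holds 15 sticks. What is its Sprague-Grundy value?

Grundy values for subtraction set {2, 6, 7, 8}:
k:     0  1  2  3  4  5  6  7  8  9 10 11 12 13 14 15
g(k):  0  0  1  1  0  0  1  1  2  2  3  3  2  2  0  0
So g(15) = 0.

0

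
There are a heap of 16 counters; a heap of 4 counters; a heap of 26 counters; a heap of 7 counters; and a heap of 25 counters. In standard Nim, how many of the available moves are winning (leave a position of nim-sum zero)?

3

Nim-sum: 16 XOR 4 XOR 26 XOR 7 XOR 25 = 16.
The overall nim-sum is X = 16. A heap of size p has a winning move iff p XOR X < p (reduce it to p XOR X).
  16: 16 XOR 16 = 0 < 16 — winning move (to 0).
  4: 4 XOR 16 = 20 ≥ 4 — no move.
  26: 26 XOR 16 = 10 < 26 — winning move (to 10).
  7: 7 XOR 16 = 23 ≥ 7 — no move.
  25: 25 XOR 16 = 9 < 25 — winning move (to 9).
That gives 3 winning moves.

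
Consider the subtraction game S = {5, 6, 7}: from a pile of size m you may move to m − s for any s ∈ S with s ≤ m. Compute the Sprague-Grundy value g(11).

2

Build the Grundy sequence with g(k) = mex{g(k−s) : s ∈ {5, 6, 7}, s ≤ k}:
k:     0  1  2  3  4  5  6  7  8  9 10 11
g(k):  0  0  0  0  0  1  1  1  1  1  2  2
So g(11) = 2.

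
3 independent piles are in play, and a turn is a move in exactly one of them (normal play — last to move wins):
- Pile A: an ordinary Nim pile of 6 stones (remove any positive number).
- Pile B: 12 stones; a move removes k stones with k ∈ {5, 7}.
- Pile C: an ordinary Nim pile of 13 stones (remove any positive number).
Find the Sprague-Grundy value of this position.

11

Pile A is a plain Nim pile of size 6, so its Grundy value is 6.
Grundy values for pile B (subtraction set {5, 7}):
g(0) = mex{} = 0
g(1) = mex{} = 0
g(2) = mex{} = 0
g(3) = mex{} = 0
g(4) = mex{} = 0
g(5) = mex{0} = 1
g(6) = mex{0} = 1
g(7) = mex{0} = 1
g(8) = mex{0} = 1
g(9) = mex{0} = 1
g(10) = mex{0,1} = 2
g(11) = mex{0,1} = 2
g(12) = mex{1} = 0
So g(12) = 0.
Pile C is a plain Nim pile of size 13, so its Grundy value is 13.
The value of a disjunctive sum is the nim-sum of the parts.
Combined value = 6 ⊕ 0 ⊕ 13 = 11.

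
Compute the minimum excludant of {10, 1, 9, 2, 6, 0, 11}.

The values 0, 1, 2 are all present; 3 is the first non-negative integer missing from the set.

3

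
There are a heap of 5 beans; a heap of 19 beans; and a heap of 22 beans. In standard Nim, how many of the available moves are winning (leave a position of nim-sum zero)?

0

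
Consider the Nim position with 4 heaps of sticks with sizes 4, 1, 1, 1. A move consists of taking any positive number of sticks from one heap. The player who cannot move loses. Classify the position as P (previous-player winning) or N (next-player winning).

Nim-sum: 4 ^ 1 ^ 1 ^ 1 = 5.
The nim-sum is 5 ≠ 0, so this is an N-position: the player to move can win.

N-position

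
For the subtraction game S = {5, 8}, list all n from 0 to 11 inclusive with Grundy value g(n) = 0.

0, 1, 2, 3, 4

Build the Grundy sequence with g(k) = mex{g(k−s) : s ∈ {5, 8}, s ≤ k}:
k:     0  1  2  3  4  5  6  7  8  9 10 11
g(k):  0  0  0  0  0  1  1  1  1  1  2  2
The P-positions (g = 0) in 0..11 are 0, 1, 2, 3, 4.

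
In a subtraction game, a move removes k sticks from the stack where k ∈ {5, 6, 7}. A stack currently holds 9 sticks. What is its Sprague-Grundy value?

1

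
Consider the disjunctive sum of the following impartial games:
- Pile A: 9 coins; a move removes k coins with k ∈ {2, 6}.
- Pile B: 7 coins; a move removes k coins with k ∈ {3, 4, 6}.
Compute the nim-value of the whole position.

Build the Grundy sequence for pile A with g(k) = mex{g(k−s) : s ∈ {2, 6}, s ≤ k}:
g(0) = mex{} = 0
g(1) = mex{} = 0
g(2) = mex{0} = 1
g(3) = mex{0} = 1
g(4) = mex{1} = 0
g(5) = mex{1} = 0
g(6) = mex{0} = 1
g(7) = mex{0} = 1
g(8) = mex{1} = 0
g(9) = mex{1} = 0
So g(9) = 0.
Grundy values for pile B (subtraction set {3, 4, 6}):
k:     0  1  2  3  4  5  6  7
g(k):  0  0  0  1  1  1  2  2
So g(7) = 2.
The value of a disjunctive sum is the nim-sum of the parts.
Combined value = 0 ⊕ 2 = 2.

2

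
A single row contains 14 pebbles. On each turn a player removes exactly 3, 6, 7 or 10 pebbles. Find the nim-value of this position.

0

Build the Grundy sequence with g(k) = mex{g(k−s) : s ∈ {3, 6, 7, 10}, s ≤ k}:
k:     0  1  2  3  4  5  6  7  8  9 10 11 12 13 14
g(k):  0  0  0  1  1  1  2  2  2  3  3  3  4  0  0
So g(14) = 0.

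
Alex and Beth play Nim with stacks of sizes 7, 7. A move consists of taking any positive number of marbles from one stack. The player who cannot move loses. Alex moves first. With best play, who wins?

Beth wins

Write each in binary and XOR column by column:
  111  (7)
  111  (7)
  ---
  000  (0)
The nim-sum is 0, so this is a P-position: the player to move is in a losing position under optimal play; Alex is about to move from it and so loses — Beth wins.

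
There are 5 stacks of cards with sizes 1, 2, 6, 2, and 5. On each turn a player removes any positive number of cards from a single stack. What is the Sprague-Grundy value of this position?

Compute the nim-sum pairwise:
1 ⊕ 2 = 3
3 ⊕ 6 = 5
5 ⊕ 2 = 7
7 ⊕ 5 = 2

2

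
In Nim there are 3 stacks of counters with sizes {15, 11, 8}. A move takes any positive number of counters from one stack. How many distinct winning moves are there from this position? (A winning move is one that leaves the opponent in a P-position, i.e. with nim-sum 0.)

Nim-sum: 15 ⊕ 11 ⊕ 8 = 12.
The overall nim-sum is X = 12. A stack of size p has a winning move iff p XOR X < p (reduce it to p XOR X).
  15: 15 XOR 12 = 3 < 15 — winning move (to 3).
  11: 11 XOR 12 = 7 < 11 — winning move (to 7).
  8: 8 XOR 12 = 4 < 8 — winning move (to 4).
That gives 3 winning moves.

3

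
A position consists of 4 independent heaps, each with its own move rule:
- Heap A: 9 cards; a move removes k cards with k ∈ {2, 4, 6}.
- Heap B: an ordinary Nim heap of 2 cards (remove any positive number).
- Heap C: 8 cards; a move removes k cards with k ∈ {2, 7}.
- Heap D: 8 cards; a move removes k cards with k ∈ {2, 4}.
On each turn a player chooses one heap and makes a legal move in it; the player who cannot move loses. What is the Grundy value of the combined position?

Build the Grundy sequence for heap A with g(k) = mex{g(k−s) : s ∈ {2, 4, 6}, s ≤ k}:
g(0) = mex{} = 0
g(1) = mex{} = 0
g(2) = mex{0} = 1
g(3) = mex{0} = 1
g(4) = mex{0,1} = 2
g(5) = mex{0,1} = 2
g(6) = mex{0,1,2} = 3
g(7) = mex{0,1,2} = 3
g(8) = mex{1,2,3} = 0
g(9) = mex{1,2,3} = 0
So g(9) = 0.
Heap B is a plain Nim heap of size 2, so its Grundy value is 2.
For heap C, compute g(0), g(1), … with moves {2, 7}:
g(0) = mex{} = 0
g(1) = mex{} = 0
g(2) = mex{0} = 1
g(3) = mex{0} = 1
g(4) = mex{1} = 0
g(5) = mex{1} = 0
g(6) = mex{0} = 1
g(7) = mex{0} = 1
g(8) = mex{0,1} = 2
So g(8) = 2.
Grundy values for heap D (subtraction set {2, 4}):
g(0) = mex{} = 0
g(1) = mex{} = 0
g(2) = mex{0} = 1
g(3) = mex{0} = 1
g(4) = mex{0,1} = 2
g(5) = mex{0,1} = 2
g(6) = mex{1,2} = 0
g(7) = mex{1,2} = 0
g(8) = mex{0,2} = 1
So g(8) = 1.
The value of a disjunctive sum is the nim-sum of the parts.
Combined value = 0 ⊕ 2 ⊕ 2 ⊕ 1 = 1.

1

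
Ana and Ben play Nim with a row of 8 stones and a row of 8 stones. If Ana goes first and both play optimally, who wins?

Compute the nim-sum pairwise:
8 ^ 8 = 0
The nim-sum is 0, so this is a P-position: the player to move is in a losing position under optimal play; Ana is about to move from it and so loses — Ben wins.

Ben wins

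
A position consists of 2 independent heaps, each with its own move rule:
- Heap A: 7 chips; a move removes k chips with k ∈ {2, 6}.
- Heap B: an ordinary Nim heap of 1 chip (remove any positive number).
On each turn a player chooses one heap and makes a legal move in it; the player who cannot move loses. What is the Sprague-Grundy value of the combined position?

0

Build the Grundy sequence for heap A with g(k) = mex{g(k−s) : s ∈ {2, 6}, s ≤ k}:
g(0) = mex{} = 0
g(1) = mex{} = 0
g(2) = mex{0} = 1
g(3) = mex{0} = 1
g(4) = mex{1} = 0
g(5) = mex{1} = 0
g(6) = mex{0} = 1
g(7) = mex{0} = 1
So g(7) = 1.
Heap B is a plain Nim heap of size 1, so its Grundy value is 1.
By the Sprague-Grundy theorem, the Grundy value of a sum of independent games is the XOR of the component values.
Combined value = 1 XOR 1 = 0.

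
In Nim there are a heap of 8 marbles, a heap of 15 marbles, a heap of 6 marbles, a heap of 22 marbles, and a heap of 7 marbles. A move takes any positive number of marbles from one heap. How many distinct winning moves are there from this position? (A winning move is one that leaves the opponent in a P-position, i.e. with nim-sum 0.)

Compute the nim-sum pairwise:
8 ⊕ 15 = 7
7 ⊕ 6 = 1
1 ⊕ 22 = 23
23 ⊕ 7 = 16
The overall nim-sum is X = 16. A heap of size p has a winning move iff p XOR X < p (reduce it to p XOR X).
  8: 8 XOR 16 = 24 ≥ 8 — no move.
  15: 15 XOR 16 = 31 ≥ 15 — no move.
  6: 6 XOR 16 = 22 ≥ 6 — no move.
  22: 22 XOR 16 = 6 < 22 — winning move (to 6).
  7: 7 XOR 16 = 23 ≥ 7 — no move.
That gives 1 winning move.

1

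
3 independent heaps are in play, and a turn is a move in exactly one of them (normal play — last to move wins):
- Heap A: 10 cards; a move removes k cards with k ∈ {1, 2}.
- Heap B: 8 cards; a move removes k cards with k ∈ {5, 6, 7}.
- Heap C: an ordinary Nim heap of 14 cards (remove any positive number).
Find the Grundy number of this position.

14

Grundy values for heap A (subtraction set {1, 2}):
g(0) = mex{} = 0
g(1) = mex{0} = 1
g(2) = mex{0,1} = 2
g(3) = mex{1,2} = 0
g(4) = mex{0,2} = 1
g(5) = mex{0,1} = 2
g(6) = mex{1,2} = 0
g(7) = mex{0,2} = 1
g(8) = mex{0,1} = 2
g(9) = mex{1,2} = 0
g(10) = mex{0,2} = 1
So g(10) = 1.
Grundy values for heap B (subtraction set {5, 6, 7}):
k:     0  1  2  3  4  5  6  7  8
g(k):  0  0  0  0  0  1  1  1  1
So g(8) = 1.
Heap C is a plain Nim heap of size 14, so its Grundy value is 14.
By the Sprague-Grundy theorem, the Grundy value of a sum of independent games is the XOR of the component values.
Combined value = 1 ⊕ 1 ⊕ 14 = 14.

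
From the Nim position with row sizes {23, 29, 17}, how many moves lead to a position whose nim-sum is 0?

Compute the nim-sum pairwise:
23 ^ 29 = 10
10 ^ 17 = 27
The overall nim-sum is X = 27. A row of size p has a winning move iff p XOR X < p (reduce it to p XOR X).
  23: 23 XOR 27 = 12 < 23 — winning move (to 12).
  29: 29 XOR 27 = 6 < 29 — winning move (to 6).
  17: 17 XOR 27 = 10 < 17 — winning move (to 10).
That gives 3 winning moves.

3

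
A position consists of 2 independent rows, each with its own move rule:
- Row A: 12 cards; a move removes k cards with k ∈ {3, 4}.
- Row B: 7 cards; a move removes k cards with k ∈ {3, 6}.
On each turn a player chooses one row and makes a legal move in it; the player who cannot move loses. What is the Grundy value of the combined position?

For row A, compute g(0), g(1), … with moves {3, 4}:
k:     0  1  2  3  4  5  6  7  8  9 10 11 12
g(k):  0  0  0  1  1  1  2  0  0  0  1  1  1
So g(12) = 1.
Grundy values for row B (subtraction set {3, 6}):
k:     0  1  2  3  4  5  6  7
g(k):  0  0  0  1  1  1  2  2
So g(7) = 2.
The value of a disjunctive sum is the nim-sum of the parts.
Combined value = 1 ⊕ 2 = 3.

3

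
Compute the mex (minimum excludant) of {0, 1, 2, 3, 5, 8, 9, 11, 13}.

4

The values 0, 1, 2, 3 are all present; 4 is the first non-negative integer missing from the set.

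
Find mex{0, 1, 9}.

2

The values 0, 1 are all present; 2 is the first non-negative integer missing from the set.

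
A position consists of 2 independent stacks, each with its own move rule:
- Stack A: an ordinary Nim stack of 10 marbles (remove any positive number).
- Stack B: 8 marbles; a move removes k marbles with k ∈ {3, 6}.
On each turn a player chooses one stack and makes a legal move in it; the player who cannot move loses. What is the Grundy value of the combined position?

8

Stack A is a plain Nim stack of size 10, so its Grundy value is 10.
Grundy values for stack B (subtraction set {3, 6}):
k:     0  1  2  3  4  5  6  7  8
g(k):  0  0  0  1  1  1  2  2  2
So g(8) = 2.
The value of a disjunctive sum is the nim-sum of the parts.
Combined value = 10 ⊕ 2 = 8.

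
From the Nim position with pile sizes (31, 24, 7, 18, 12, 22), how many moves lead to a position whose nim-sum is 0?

3

Compute the nim-sum pairwise:
31 XOR 24 = 7
7 XOR 7 = 0
0 XOR 18 = 18
18 XOR 12 = 30
30 XOR 22 = 8
The overall nim-sum is X = 8. A pile of size p has a winning move iff p XOR X < p (reduce it to p XOR X).
  31: 31 XOR 8 = 23 < 31 — winning move (to 23).
  24: 24 XOR 8 = 16 < 24 — winning move (to 16).
  7: 7 XOR 8 = 15 ≥ 7 — no move.
  18: 18 XOR 8 = 26 ≥ 18 — no move.
  12: 12 XOR 8 = 4 < 12 — winning move (to 4).
  22: 22 XOR 8 = 30 ≥ 22 — no move.
That gives 3 winning moves.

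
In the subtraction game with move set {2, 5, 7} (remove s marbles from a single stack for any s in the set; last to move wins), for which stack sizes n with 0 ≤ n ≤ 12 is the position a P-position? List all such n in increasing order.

0, 1, 4, 10

Build the Grundy sequence with g(k) = mex{g(k−s) : s ∈ {2, 5, 7}, s ≤ k}:
k:     0  1  2  3  4  5  6  7  8  9 10 11 12
g(k):  0  0  1  1  0  2  1  3  2  2  0  3  1
The P-positions (g = 0) in 0..12 are 0, 1, 4, 10.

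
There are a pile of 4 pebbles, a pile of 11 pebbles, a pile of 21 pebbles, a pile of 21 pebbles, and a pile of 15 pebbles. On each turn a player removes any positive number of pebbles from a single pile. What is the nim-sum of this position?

Nim-sum: 4 ^ 11 ^ 21 ^ 21 ^ 15 = 0.

0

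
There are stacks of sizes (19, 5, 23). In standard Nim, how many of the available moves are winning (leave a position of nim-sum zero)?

3

Compute the nim-sum pairwise:
19 XOR 5 = 22
22 XOR 23 = 1
The overall nim-sum is X = 1. A stack of size p has a winning move iff p XOR X < p (reduce it to p XOR X).
  19: 19 XOR 1 = 18 < 19 — winning move (to 18).
  5: 5 XOR 1 = 4 < 5 — winning move (to 4).
  23: 23 XOR 1 = 22 < 23 — winning move (to 22).
That gives 3 winning moves.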